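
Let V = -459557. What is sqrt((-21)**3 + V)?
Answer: I*sqrt(468818) ≈ 684.7*I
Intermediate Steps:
sqrt((-21)**3 + V) = sqrt((-21)**3 - 459557) = sqrt(-9261 - 459557) = sqrt(-468818) = I*sqrt(468818)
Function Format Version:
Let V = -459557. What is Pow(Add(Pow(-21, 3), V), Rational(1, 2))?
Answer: Mul(I, Pow(468818, Rational(1, 2))) ≈ Mul(684.70, I)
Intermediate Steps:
Pow(Add(Pow(-21, 3), V), Rational(1, 2)) = Pow(Add(Pow(-21, 3), -459557), Rational(1, 2)) = Pow(Add(-9261, -459557), Rational(1, 2)) = Pow(-468818, Rational(1, 2)) = Mul(I, Pow(468818, Rational(1, 2)))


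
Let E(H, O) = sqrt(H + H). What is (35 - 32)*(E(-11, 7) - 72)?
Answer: -216 + 3*I*sqrt(22) ≈ -216.0 + 14.071*I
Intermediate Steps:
E(H, O) = sqrt(2)*sqrt(H) (E(H, O) = sqrt(2*H) = sqrt(2)*sqrt(H))
(35 - 32)*(E(-11, 7) - 72) = (35 - 32)*(sqrt(2)*sqrt(-11) - 72) = 3*(sqrt(2)*(I*sqrt(11)) - 72) = 3*(I*sqrt(22) - 72) = 3*(-72 + I*sqrt(22)) = -216 + 3*I*sqrt(22)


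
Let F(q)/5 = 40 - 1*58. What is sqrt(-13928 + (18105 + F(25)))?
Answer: sqrt(4087) ≈ 63.930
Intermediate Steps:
F(q) = -90 (F(q) = 5*(40 - 1*58) = 5*(40 - 58) = 5*(-18) = -90)
sqrt(-13928 + (18105 + F(25))) = sqrt(-13928 + (18105 - 90)) = sqrt(-13928 + 18015) = sqrt(4087)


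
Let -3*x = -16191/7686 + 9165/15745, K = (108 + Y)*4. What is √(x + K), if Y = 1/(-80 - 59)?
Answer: √5024661173300226/3408558 ≈ 20.796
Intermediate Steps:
Y = -1/139 (Y = 1/(-139) = -1/139 ≈ -0.0071942)
K = 60044/139 (K = (108 - 1/139)*4 = (15011/139)*4 = 60044/139 ≈ 431.97)
x = 12461/24522 (x = -(-16191/7686 + 9165/15745)/3 = -(-16191*1/7686 + 9165*(1/15745))/3 = -(-257/122 + 39/67)/3 = -⅓*(-12461/8174) = 12461/24522 ≈ 0.50816)
√(x + K) = √(12461/24522 + 60044/139) = √(1474131047/3408558) = √5024661173300226/3408558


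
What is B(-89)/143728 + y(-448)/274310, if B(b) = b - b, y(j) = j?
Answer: -224/137155 ≈ -0.0016332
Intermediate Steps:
B(b) = 0
B(-89)/143728 + y(-448)/274310 = 0/143728 - 448/274310 = 0*(1/143728) - 448*1/274310 = 0 - 224/137155 = -224/137155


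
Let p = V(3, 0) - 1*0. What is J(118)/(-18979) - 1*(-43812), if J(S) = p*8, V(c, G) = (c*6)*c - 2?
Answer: 831507532/18979 ≈ 43812.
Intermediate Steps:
V(c, G) = -2 + 6*c² (V(c, G) = (6*c)*c - 2 = 6*c² - 2 = -2 + 6*c²)
p = 52 (p = (-2 + 6*3²) - 1*0 = (-2 + 6*9) + 0 = (-2 + 54) + 0 = 52 + 0 = 52)
J(S) = 416 (J(S) = 52*8 = 416)
J(118)/(-18979) - 1*(-43812) = 416/(-18979) - 1*(-43812) = 416*(-1/18979) + 43812 = -416/18979 + 43812 = 831507532/18979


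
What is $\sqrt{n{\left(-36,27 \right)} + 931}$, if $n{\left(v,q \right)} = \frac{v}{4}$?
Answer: $\sqrt{922} \approx 30.364$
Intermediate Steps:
$n{\left(v,q \right)} = \frac{v}{4}$ ($n{\left(v,q \right)} = v \frac{1}{4} = \frac{v}{4}$)
$\sqrt{n{\left(-36,27 \right)} + 931} = \sqrt{\frac{1}{4} \left(-36\right) + 931} = \sqrt{-9 + 931} = \sqrt{922}$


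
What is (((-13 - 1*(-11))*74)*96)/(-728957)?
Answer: 14208/728957 ≈ 0.019491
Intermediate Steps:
(((-13 - 1*(-11))*74)*96)/(-728957) = (((-13 + 11)*74)*96)*(-1/728957) = (-2*74*96)*(-1/728957) = -148*96*(-1/728957) = -14208*(-1/728957) = 14208/728957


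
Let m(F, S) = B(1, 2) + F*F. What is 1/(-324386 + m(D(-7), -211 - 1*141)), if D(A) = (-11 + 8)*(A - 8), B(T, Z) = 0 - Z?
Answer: -1/322363 ≈ -3.1021e-6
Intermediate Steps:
B(T, Z) = -Z
D(A) = 24 - 3*A (D(A) = -3*(-8 + A) = 24 - 3*A)
m(F, S) = -2 + F² (m(F, S) = -1*2 + F*F = -2 + F²)
1/(-324386 + m(D(-7), -211 - 1*141)) = 1/(-324386 + (-2 + (24 - 3*(-7))²)) = 1/(-324386 + (-2 + (24 + 21)²)) = 1/(-324386 + (-2 + 45²)) = 1/(-324386 + (-2 + 2025)) = 1/(-324386 + 2023) = 1/(-322363) = -1/322363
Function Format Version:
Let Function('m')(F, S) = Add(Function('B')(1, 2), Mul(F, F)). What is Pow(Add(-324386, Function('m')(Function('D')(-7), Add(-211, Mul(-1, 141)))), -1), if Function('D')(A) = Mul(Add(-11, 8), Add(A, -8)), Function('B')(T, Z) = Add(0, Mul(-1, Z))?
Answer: Rational(-1, 322363) ≈ -3.1021e-6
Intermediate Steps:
Function('B')(T, Z) = Mul(-1, Z)
Function('D')(A) = Add(24, Mul(-3, A)) (Function('D')(A) = Mul(-3, Add(-8, A)) = Add(24, Mul(-3, A)))
Function('m')(F, S) = Add(-2, Pow(F, 2)) (Function('m')(F, S) = Add(Mul(-1, 2), Mul(F, F)) = Add(-2, Pow(F, 2)))
Pow(Add(-324386, Function('m')(Function('D')(-7), Add(-211, Mul(-1, 141)))), -1) = Pow(Add(-324386, Add(-2, Pow(Add(24, Mul(-3, -7)), 2))), -1) = Pow(Add(-324386, Add(-2, Pow(Add(24, 21), 2))), -1) = Pow(Add(-324386, Add(-2, Pow(45, 2))), -1) = Pow(Add(-324386, Add(-2, 2025)), -1) = Pow(Add(-324386, 2023), -1) = Pow(-322363, -1) = Rational(-1, 322363)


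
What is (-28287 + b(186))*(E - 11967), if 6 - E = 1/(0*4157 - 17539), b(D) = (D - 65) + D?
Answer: 5869755704440/17539 ≈ 3.3467e+8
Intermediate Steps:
b(D) = -65 + 2*D (b(D) = (-65 + D) + D = -65 + 2*D)
E = 105235/17539 (E = 6 - 1/(0*4157 - 17539) = 6 - 1/(0 - 17539) = 6 - 1/(-17539) = 6 - 1*(-1/17539) = 6 + 1/17539 = 105235/17539 ≈ 6.0001)
(-28287 + b(186))*(E - 11967) = (-28287 + (-65 + 2*186))*(105235/17539 - 11967) = (-28287 + (-65 + 372))*(-209783978/17539) = (-28287 + 307)*(-209783978/17539) = -27980*(-209783978/17539) = 5869755704440/17539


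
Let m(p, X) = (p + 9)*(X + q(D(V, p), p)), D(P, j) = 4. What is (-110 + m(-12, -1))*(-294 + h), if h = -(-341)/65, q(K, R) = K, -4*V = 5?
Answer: 2233511/65 ≈ 34362.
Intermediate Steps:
V = -5/4 (V = -¼*5 = -5/4 ≈ -1.2500)
h = 341/65 (h = -(-341)/65 = -1*(-341/65) = 341/65 ≈ 5.2462)
m(p, X) = (4 + X)*(9 + p) (m(p, X) = (p + 9)*(X + 4) = (9 + p)*(4 + X) = (4 + X)*(9 + p))
(-110 + m(-12, -1))*(-294 + h) = (-110 + (36 + 4*(-12) + 9*(-1) - 1*(-12)))*(-294 + 341/65) = (-110 + (36 - 48 - 9 + 12))*(-18769/65) = (-110 - 9)*(-18769/65) = -119*(-18769/65) = 2233511/65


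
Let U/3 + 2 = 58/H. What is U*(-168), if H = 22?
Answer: -3528/11 ≈ -320.73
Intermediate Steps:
U = 21/11 (U = -6 + 3*(58/22) = -6 + 3*(58*(1/22)) = -6 + 3*(29/11) = -6 + 87/11 = 21/11 ≈ 1.9091)
U*(-168) = (21/11)*(-168) = -3528/11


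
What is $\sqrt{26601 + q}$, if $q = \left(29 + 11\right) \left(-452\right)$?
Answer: $\sqrt{8521} \approx 92.309$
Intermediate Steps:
$q = -18080$ ($q = 40 \left(-452\right) = -18080$)
$\sqrt{26601 + q} = \sqrt{26601 - 18080} = \sqrt{8521}$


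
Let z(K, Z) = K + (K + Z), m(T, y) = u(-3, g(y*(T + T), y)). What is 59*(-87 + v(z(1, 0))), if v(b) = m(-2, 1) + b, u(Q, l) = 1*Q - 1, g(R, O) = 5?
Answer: -5251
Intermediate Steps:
u(Q, l) = -1 + Q (u(Q, l) = Q - 1 = -1 + Q)
m(T, y) = -4 (m(T, y) = -1 - 3 = -4)
z(K, Z) = Z + 2*K
v(b) = -4 + b
59*(-87 + v(z(1, 0))) = 59*(-87 + (-4 + (0 + 2*1))) = 59*(-87 + (-4 + (0 + 2))) = 59*(-87 + (-4 + 2)) = 59*(-87 - 2) = 59*(-89) = -5251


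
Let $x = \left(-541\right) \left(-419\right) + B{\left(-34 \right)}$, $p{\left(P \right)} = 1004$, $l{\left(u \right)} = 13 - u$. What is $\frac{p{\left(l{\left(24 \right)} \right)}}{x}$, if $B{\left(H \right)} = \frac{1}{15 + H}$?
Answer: $\frac{4769}{1076725} \approx 0.0044292$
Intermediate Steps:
$x = \frac{4306900}{19}$ ($x = \left(-541\right) \left(-419\right) + \frac{1}{15 - 34} = 226679 + \frac{1}{-19} = 226679 - \frac{1}{19} = \frac{4306900}{19} \approx 2.2668 \cdot 10^{5}$)
$\frac{p{\left(l{\left(24 \right)} \right)}}{x} = \frac{1004}{\frac{4306900}{19}} = 1004 \cdot \frac{19}{4306900} = \frac{4769}{1076725}$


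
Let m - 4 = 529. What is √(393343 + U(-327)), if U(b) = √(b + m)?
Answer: √(393343 + √206) ≈ 627.18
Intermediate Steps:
m = 533 (m = 4 + 529 = 533)
U(b) = √(533 + b) (U(b) = √(b + 533) = √(533 + b))
√(393343 + U(-327)) = √(393343 + √(533 - 327)) = √(393343 + √206)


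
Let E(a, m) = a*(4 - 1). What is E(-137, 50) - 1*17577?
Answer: -17988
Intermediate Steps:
E(a, m) = 3*a (E(a, m) = a*3 = 3*a)
E(-137, 50) - 1*17577 = 3*(-137) - 1*17577 = -411 - 17577 = -17988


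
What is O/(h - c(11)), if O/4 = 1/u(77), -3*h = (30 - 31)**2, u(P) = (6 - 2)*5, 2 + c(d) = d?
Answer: -3/140 ≈ -0.021429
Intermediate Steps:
c(d) = -2 + d
u(P) = 20 (u(P) = 4*5 = 20)
h = -1/3 (h = -(30 - 31)**2/3 = -1/3*(-1)**2 = -1/3*1 = -1/3 ≈ -0.33333)
O = 1/5 (O = 4/20 = 4*(1/20) = 1/5 ≈ 0.20000)
O/(h - c(11)) = 1/(5*(-1/3 - (-2 + 11))) = 1/(5*(-1/3 - 1*9)) = 1/(5*(-1/3 - 9)) = 1/(5*(-28/3)) = (1/5)*(-3/28) = -3/140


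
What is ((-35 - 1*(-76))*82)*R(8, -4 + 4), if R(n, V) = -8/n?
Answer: -3362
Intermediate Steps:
((-35 - 1*(-76))*82)*R(8, -4 + 4) = ((-35 - 1*(-76))*82)*(-8/8) = ((-35 + 76)*82)*(-8*1/8) = (41*82)*(-1) = 3362*(-1) = -3362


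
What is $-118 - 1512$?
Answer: $-1630$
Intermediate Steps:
$-118 - 1512 = -1630$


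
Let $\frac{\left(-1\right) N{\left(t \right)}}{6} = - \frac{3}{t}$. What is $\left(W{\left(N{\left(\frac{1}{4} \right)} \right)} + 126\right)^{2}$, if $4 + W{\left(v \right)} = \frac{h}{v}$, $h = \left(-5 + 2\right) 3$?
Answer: $\frac{950625}{64} \approx 14854.0$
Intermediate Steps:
$h = -9$ ($h = \left(-3\right) 3 = -9$)
$N{\left(t \right)} = \frac{18}{t}$ ($N{\left(t \right)} = - 6 \left(- \frac{3}{t}\right) = \frac{18}{t}$)
$W{\left(v \right)} = -4 - \frac{9}{v}$
$\left(W{\left(N{\left(\frac{1}{4} \right)} \right)} + 126\right)^{2} = \left(\left(-4 - \frac{9}{18 \frac{1}{\frac{1}{4}}}\right) + 126\right)^{2} = \left(\left(-4 - \frac{9}{18 \cdot 4}\right) + 126\right)^{2} = \left(\left(-4 - \frac{9}{72}\right) + 126\right)^{2} = \left(\left(-4 - \frac{1}{8}\right) + 126\right)^{2} = \left(- \frac{33}{8} + 126\right)^{2} = \left(\frac{975}{8}\right)^{2} = \frac{950625}{64}$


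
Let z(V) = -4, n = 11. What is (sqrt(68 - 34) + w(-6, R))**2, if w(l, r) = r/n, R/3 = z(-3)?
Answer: 4258/121 - 24*sqrt(34)/11 ≈ 22.468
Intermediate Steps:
R = -12 (R = 3*(-4) = -12)
w(l, r) = r/11
(sqrt(68 - 34) + w(-6, R))**2 = (sqrt(68 - 34) + (1/11)*(-12))**2 = (sqrt(34) - 12/11)**2 = (-12/11 + sqrt(34))**2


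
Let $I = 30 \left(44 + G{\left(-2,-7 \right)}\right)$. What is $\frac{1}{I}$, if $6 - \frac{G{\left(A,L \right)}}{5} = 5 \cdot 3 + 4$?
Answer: $- \frac{1}{630} \approx -0.0015873$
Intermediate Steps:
$G{\left(A,L \right)} = -65$ ($G{\left(A,L \right)} = 30 - 5 \left(5 \cdot 3 + 4\right) = 30 - 5 \left(15 + 4\right) = 30 - 95 = -65$)
$I = -630$ ($I = 30 \left(44 - 65\right) = 30 \left(-21\right) = -630$)
$\frac{1}{I} = \frac{1}{-630} = - \frac{1}{630}$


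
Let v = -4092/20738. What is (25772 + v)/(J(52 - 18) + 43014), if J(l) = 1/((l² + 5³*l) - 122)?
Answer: 1412031811448/2356728295513 ≈ 0.59915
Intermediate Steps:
v = -2046/10369 (v = -4092*1/20738 = -2046/10369 ≈ -0.19732)
J(l) = 1/(-122 + l² + 125*l) (J(l) = 1/((l² + 125*l) - 122) = 1/(-122 + l² + 125*l))
(25772 + v)/(J(52 - 18) + 43014) = (25772 - 2046/10369)/(1/(-122 + (52 - 18)² + 125*(52 - 18)) + 43014) = 267227822/(10369*(1/(-122 + 34² + 125*34) + 43014)) = 267227822/(10369*(1/(-122 + 1156 + 4250) + 43014)) = 267227822/(10369*(1/5284 + 43014)) = 267227822/(10369*(227285977/5284)) = (267227822/10369)*(5284/227285977) = 1412031811448/2356728295513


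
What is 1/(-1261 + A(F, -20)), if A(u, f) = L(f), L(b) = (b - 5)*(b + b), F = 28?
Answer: -1/261 ≈ -0.0038314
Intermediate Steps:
L(b) = 2*b*(-5 + b) (L(b) = (-5 + b)*(2*b) = 2*b*(-5 + b))
A(u, f) = 2*f*(-5 + f)
1/(-1261 + A(F, -20)) = 1/(-1261 + 2*(-20)*(-5 - 20)) = 1/(-1261 + 2*(-20)*(-25)) = 1/(-1261 + 1000) = 1/(-261) = -1/261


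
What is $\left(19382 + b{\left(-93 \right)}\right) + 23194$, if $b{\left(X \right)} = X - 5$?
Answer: $42478$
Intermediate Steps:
$b{\left(X \right)} = -5 + X$ ($b{\left(X \right)} = X - 5 = -5 + X$)
$\left(19382 + b{\left(-93 \right)}\right) + 23194 = \left(19382 - 98\right) + 23194 = 19284 + 23194 = 42478$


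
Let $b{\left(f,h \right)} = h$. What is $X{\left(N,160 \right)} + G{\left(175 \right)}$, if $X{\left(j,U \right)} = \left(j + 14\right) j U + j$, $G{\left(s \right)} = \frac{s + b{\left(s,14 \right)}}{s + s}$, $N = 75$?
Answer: $\frac{53403777}{50} \approx 1.0681 \cdot 10^{6}$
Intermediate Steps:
$G{\left(s \right)} = \frac{14 + s}{2 s}$ ($G{\left(s \right)} = \frac{s + 14}{s + s} = \frac{14 + s}{2 s}$)
$X{\left(j,U \right)} = j + U j \left(14 + j\right)$ ($X{\left(j,U \right)} = \left(14 + j\right) j U + j = j \left(14 + j\right) U + j = U j \left(14 + j\right) + j = j + U j \left(14 + j\right)$)
$X{\left(N,160 \right)} + G{\left(175 \right)} = 75 \left(1 + 14 \cdot 160 + 160 \cdot 75\right) + \frac{14 + 175}{2 \cdot 175} = 75 \left(1 + 2240 + 12000\right) + \frac{1}{2} \cdot \frac{1}{175} \cdot 189 = 75 \cdot 14241 + \frac{27}{50} = 1068075 + \frac{27}{50} = \frac{53403777}{50}$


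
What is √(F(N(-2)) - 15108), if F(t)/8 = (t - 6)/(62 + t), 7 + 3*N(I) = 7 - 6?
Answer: 2*I*√849885/15 ≈ 122.92*I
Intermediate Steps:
N(I) = -2 (N(I) = -7/3 + (7 - 6)/3 = -7/3 + (⅓)*1 = -7/3 + ⅓ = -2)
F(t) = 8*(-6 + t)/(62 + t) (F(t) = 8*((t - 6)/(62 + t)) = 8*((-6 + t)/(62 + t)) = 8*(-6 + t)/(62 + t))
√(F(N(-2)) - 15108) = √(8*(-6 - 2)/(62 - 2) - 15108) = √(8*(-8)/60 - 15108) = √(8*(1/60)*(-8) - 15108) = √(-16/15 - 15108) = √(-226636/15) = 2*I*√849885/15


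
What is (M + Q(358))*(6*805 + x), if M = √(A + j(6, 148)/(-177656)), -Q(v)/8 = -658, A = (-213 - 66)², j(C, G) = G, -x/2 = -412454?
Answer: 4367740832 + 414869*√153549419304718/22207 ≈ 4.5992e+9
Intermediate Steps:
x = 824908 (x = -2*(-412454) = 824908)
A = 77841 (A = (-279)² = 77841)
Q(v) = 5264 (Q(v) = -8*(-658) = 5264)
M = √153549419304718/44414 (M = √(77841 + 148/(-177656)) = √(77841 + 148*(-1/177656)) = √(77841 - 37/44414) = √(3457230137/44414) = √153549419304718/44414 ≈ 279.00)
(M + Q(358))*(6*805 + x) = (√153549419304718/44414 + 5264)*(6*805 + 824908) = (5264 + √153549419304718/44414)*(4830 + 824908) = (5264 + √153549419304718/44414)*829738 = 4367740832 + 414869*√153549419304718/22207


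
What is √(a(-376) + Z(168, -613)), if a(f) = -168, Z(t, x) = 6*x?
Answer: I*√3846 ≈ 62.016*I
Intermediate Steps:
√(a(-376) + Z(168, -613)) = √(-168 + 6*(-613)) = √(-168 - 3678) = √(-3846) = I*√3846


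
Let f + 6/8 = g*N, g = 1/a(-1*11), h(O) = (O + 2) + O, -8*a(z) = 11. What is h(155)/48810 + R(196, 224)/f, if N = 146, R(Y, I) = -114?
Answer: 8209964/7655035 ≈ 1.0725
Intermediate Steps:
a(z) = -11/8 (a(z) = -⅛*11 = -11/8)
h(O) = 2 + 2*O (h(O) = (2 + O) + O = 2 + 2*O)
g = -8/11 (g = 1/(-11/8) = -8/11 ≈ -0.72727)
f = -4705/44 (f = -¾ - 8/11*146 = -¾ - 1168/11 = -4705/44 ≈ -106.93)
h(155)/48810 + R(196, 224)/f = (2 + 2*155)/48810 - 114/(-4705/44) = (2 + 310)*(1/48810) - 114*(-44/4705) = 312*(1/48810) + 5016/4705 = 52/8135 + 5016/4705 = 8209964/7655035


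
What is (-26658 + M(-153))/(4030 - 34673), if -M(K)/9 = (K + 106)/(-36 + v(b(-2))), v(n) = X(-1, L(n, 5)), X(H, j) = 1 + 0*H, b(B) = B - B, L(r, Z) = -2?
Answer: 933453/1072505 ≈ 0.87035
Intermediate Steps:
b(B) = 0
X(H, j) = 1 (X(H, j) = 1 + 0 = 1)
v(n) = 1
M(K) = 954/35 + 9*K/35 (M(K) = -9*(K + 106)/(-36 + 1) = -9*(106 + K)/(-35) = -9*(106 + K)*(-1)/35 = -9*(-106/35 - K/35) = 954/35 + 9*K/35)
(-26658 + M(-153))/(4030 - 34673) = (-26658 + (954/35 + (9/35)*(-153)))/(4030 - 34673) = (-26658 + (954/35 - 1377/35))/(-30643) = (-26658 - 423/35)*(-1/30643) = -933453/35*(-1/30643) = 933453/1072505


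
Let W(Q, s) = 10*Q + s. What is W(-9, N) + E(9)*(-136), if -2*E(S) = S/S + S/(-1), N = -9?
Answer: -643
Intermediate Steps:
E(S) = -1/2 + S/2 (E(S) = -(S/S + S/(-1))/2 = -(1 + S*(-1))/2 = -(1 - S)/2 = -1/2 + S/2)
W(Q, s) = s + 10*Q
W(-9, N) + E(9)*(-136) = (-9 + 10*(-9)) + (-1/2 + (1/2)*9)*(-136) = (-9 - 90) + (-1/2 + 9/2)*(-136) = -99 + 4*(-136) = -99 - 544 = -643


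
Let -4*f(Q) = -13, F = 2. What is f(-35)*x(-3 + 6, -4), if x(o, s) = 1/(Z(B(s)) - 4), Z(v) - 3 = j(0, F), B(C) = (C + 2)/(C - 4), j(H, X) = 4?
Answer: 13/12 ≈ 1.0833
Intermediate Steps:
B(C) = (2 + C)/(-4 + C)
f(Q) = 13/4 (f(Q) = -1/4*(-13) = 13/4)
Z(v) = 7 (Z(v) = 3 + 4 = 7)
x(o, s) = 1/3 (x(o, s) = 1/(7 - 4) = 1/3)
f(-35)*x(-3 + 6, -4) = (13/4)*(1/3) = 13/12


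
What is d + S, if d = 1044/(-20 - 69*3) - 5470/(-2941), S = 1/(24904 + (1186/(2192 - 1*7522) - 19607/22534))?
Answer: -2734796275040028052/998404289794967661 ≈ -2.7392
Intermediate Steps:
S = 60053110/1495497036123 (S = 1/(24904 + (1186/(2192 - 7522) - 19607*1/22534)) = 1/(24904 + (1186/(-5330) - 19607/22534)) = 1/(24904 + (1186*(-1/5330) - 19607/22534)) = 1/(24904 + (-593/2665 - 19607/22534)) = 1/(24904 - 65615317/60053110) = 1/(1495497036123/60053110) = 60053110/1495497036123 ≈ 4.0156e-5)
d = -1828714/667607 (d = 1044/(-20 - 207) - 5470*(-1/2941) = 1044/(-227) + 5470/2941 = 1044*(-1/227) + 5470/2941 = -1044/227 + 5470/2941 = -1828714/667607 ≈ -2.7392)
d + S = -1828714/667607 + 60053110/1495497036123 = -2734796275040028052/998404289794967661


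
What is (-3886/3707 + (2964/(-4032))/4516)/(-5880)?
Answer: 1179487753/6614897490432 ≈ 0.00017831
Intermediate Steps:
(-3886/3707 + (2964/(-4032))/4516)/(-5880) = (-3886*1/3707 + (2964*(-1/4032))*(1/4516))*(-1/5880) = (-3886/3707 - 247/336*1/4516)*(-1/5880) = (-3886/3707 - 247/1517376)*(-1/5880) = -5897438765/5624912832*(-1/5880) = 1179487753/6614897490432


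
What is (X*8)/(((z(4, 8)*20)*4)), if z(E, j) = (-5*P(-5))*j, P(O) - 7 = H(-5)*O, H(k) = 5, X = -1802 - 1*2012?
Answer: -1907/3600 ≈ -0.52972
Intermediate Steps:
X = -3814 (X = -1802 - 2012 = -3814)
P(O) = 7 + 5*O
z(E, j) = 90*j (z(E, j) = (-5*(7 + 5*(-5)))*j = (-5*(7 - 25))*j = (-5*(-18))*j = 90*j)
(X*8)/(((z(4, 8)*20)*4)) = (-3814*8)/((((90*8)*20)*4)) = -30512/((720*20)*4) = -30512/(14400*4) = -30512/57600 = -30512*1/57600 = -1907/3600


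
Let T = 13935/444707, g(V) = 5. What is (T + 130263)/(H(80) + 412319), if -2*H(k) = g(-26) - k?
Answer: 115857763752/366755644091 ≈ 0.31590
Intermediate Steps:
T = 13935/444707 (T = 13935*(1/444707) = 13935/444707 ≈ 0.031335)
H(k) = -5/2 + k/2 (H(k) = -(5 - k)/2 = -5/2 + k/2)
(T + 130263)/(H(80) + 412319) = (13935/444707 + 130263)/((-5/2 + (½)*80) + 412319) = 57928881876/(444707*((-5/2 + 40) + 412319)) = 57928881876/(444707*(75/2 + 412319)) = 57928881876/(444707*(824713/2)) = (57928881876/444707)*(2/824713) = 115857763752/366755644091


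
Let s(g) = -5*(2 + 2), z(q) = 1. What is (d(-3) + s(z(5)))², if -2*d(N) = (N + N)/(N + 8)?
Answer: 9409/25 ≈ 376.36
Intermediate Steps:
s(g) = -20 (s(g) = -5*4 = -20)
d(N) = -N/(8 + N) (d(N) = -(N + N)/(2*(N + 8)) = -2*N/(2*(8 + N)) = -N/(8 + N))
(d(-3) + s(z(5)))² = (-1*(-3)/(8 - 3) - 20)² = (-1*(-3)/5 - 20)² = (-1*(-3)*⅕ - 20)² = (⅗ - 20)² = (-97/5)² = 9409/25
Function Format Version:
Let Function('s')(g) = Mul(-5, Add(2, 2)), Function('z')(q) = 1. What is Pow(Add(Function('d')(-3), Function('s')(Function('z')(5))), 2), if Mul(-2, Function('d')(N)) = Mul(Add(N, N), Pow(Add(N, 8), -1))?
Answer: Rational(9409, 25) ≈ 376.36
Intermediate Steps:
Function('s')(g) = -20 (Function('s')(g) = Mul(-5, 4) = -20)
Function('d')(N) = Mul(-1, N, Pow(Add(8, N), -1)) (Function('d')(N) = Mul(Rational(-1, 2), Mul(Add(N, N), Pow(Add(N, 8), -1))) = Mul(Rational(-1, 2), Mul(Mul(2, N), Pow(Add(8, N), -1))) = Mul(Rational(-1, 2), Mul(2, N, Pow(Add(8, N), -1))) = Mul(-1, N, Pow(Add(8, N), -1)))
Pow(Add(Function('d')(-3), Function('s')(Function('z')(5))), 2) = Pow(Add(Mul(-1, -3, Pow(Add(8, -3), -1)), -20), 2) = Pow(Add(Mul(-1, -3, Pow(5, -1)), -20), 2) = Pow(Add(Mul(-1, -3, Rational(1, 5)), -20), 2) = Pow(Add(Rational(3, 5), -20), 2) = Pow(Rational(-97, 5), 2) = Rational(9409, 25)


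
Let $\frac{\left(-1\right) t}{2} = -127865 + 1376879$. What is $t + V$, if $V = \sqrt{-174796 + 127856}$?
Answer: $-2498028 + 2 i \sqrt{11735} \approx -2.498 \cdot 10^{6} + 216.66 i$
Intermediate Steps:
$V = 2 i \sqrt{11735}$ ($V = \sqrt{-46940} = 2 i \sqrt{11735} \approx 216.66 i$)
$t = -2498028$ ($t = - 2 \left(-127865 + 1376879\right) = \left(-2\right) 1249014 = -2498028$)
$t + V = -2498028 + 2 i \sqrt{11735}$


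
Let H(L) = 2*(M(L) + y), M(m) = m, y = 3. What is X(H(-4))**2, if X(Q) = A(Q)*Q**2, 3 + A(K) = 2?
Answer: 16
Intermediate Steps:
A(K) = -1 (A(K) = -3 + 2 = -1)
H(L) = 6 + 2*L (H(L) = 2*(L + 3) = 2*(3 + L) = 6 + 2*L)
X(Q) = -Q**2
X(H(-4))**2 = (-(6 + 2*(-4))**2)**2 = (-(6 - 8)**2)**2 = (-1*(-2)**2)**2 = (-1*4)**2 = (-4)**2 = 16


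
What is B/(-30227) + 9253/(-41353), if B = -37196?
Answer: 1258475757/1249977131 ≈ 1.0068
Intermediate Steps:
B/(-30227) + 9253/(-41353) = -37196/(-30227) + 9253/(-41353) = -37196*(-1/30227) + 9253*(-1/41353) = 37196/30227 - 9253/41353 = 1258475757/1249977131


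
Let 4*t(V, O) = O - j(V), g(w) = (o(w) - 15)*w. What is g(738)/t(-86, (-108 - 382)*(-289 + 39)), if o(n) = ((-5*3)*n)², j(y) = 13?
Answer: 120584166840/40829 ≈ 2.9534e+6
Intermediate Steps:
o(n) = 225*n² (o(n) = (-15*n)² = 225*n²)
g(w) = w*(-15 + 225*w²) (g(w) = (225*w² - 15)*w = (-15 + 225*w²)*w = w*(-15 + 225*w²))
t(V, O) = -13/4 + O/4 (t(V, O) = (O - 1*13)/4 = (O - 13)/4 = (-13 + O)/4 = -13/4 + O/4)
g(738)/t(-86, (-108 - 382)*(-289 + 39)) = (-15*738 + 225*738³)/(-13/4 + ((-108 - 382)*(-289 + 39))/4) = (-11070 + 225*401947272)/(-13/4 + (-490*(-250))/4) = (-11070 + 90438136200)/(-13/4 + (¼)*122500) = 90438125130/(-13/4 + 30625) = 90438125130/(122487/4) = 90438125130*(4/122487) = 120584166840/40829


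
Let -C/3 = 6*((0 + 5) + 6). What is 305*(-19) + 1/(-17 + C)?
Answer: -1245926/215 ≈ -5795.0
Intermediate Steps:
C = -198 (C = -18*((0 + 5) + 6) = -18*(5 + 6) = -18*11 = -3*66 = -198)
305*(-19) + 1/(-17 + C) = 305*(-19) + 1/(-17 - 198) = -5795 + 1/(-215) = -5795 - 1/215 = -1245926/215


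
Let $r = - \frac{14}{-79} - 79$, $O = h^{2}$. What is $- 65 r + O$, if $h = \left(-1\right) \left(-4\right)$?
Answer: $\frac{406019}{79} \approx 5139.5$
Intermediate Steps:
$h = 4$
$O = 16$ ($O = 4^{2} = 16$)
$r = - \frac{6227}{79}$ ($r = \left(-14\right) \left(- \frac{1}{79}\right) - 79 = \frac{14}{79} - 79 = - \frac{6227}{79} \approx -78.823$)
$- 65 r + O = \left(-65\right) \left(- \frac{6227}{79}\right) + 16 = \frac{404755}{79} + 16 = \frac{406019}{79}$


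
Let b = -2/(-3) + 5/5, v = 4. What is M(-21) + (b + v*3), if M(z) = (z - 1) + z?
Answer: -88/3 ≈ -29.333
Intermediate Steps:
b = 5/3 (b = -2*(-⅓) + 5*(⅕) = ⅔ + 1 = 5/3 ≈ 1.6667)
M(z) = -1 + 2*z (M(z) = (-1 + z) + z = -1 + 2*z)
M(-21) + (b + v*3) = (-1 + 2*(-21)) + (5/3 + 4*3) = (-1 - 42) + (5/3 + 12) = -43 + 41/3 = -88/3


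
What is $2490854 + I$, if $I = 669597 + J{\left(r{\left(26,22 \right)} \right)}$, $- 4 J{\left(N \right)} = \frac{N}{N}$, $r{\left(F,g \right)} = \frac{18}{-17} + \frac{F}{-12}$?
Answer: $\frac{12641803}{4} \approx 3.1605 \cdot 10^{6}$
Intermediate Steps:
$r{\left(F,g \right)} = - \frac{18}{17} - \frac{F}{12}$ ($r{\left(F,g \right)} = 18 \left(- \frac{1}{17}\right) + F \left(- \frac{1}{12}\right) = - \frac{18}{17} - \frac{F}{12}$)
$J{\left(N \right)} = - \frac{1}{4}$ ($J{\left(N \right)} = - \frac{N \frac{1}{N}}{4} = \left(- \frac{1}{4}\right) 1 = - \frac{1}{4}$)
$I = \frac{2678387}{4}$ ($I = 669597 - \frac{1}{4} = \frac{2678387}{4} \approx 6.696 \cdot 10^{5}$)
$2490854 + I = 2490854 + \frac{2678387}{4} = \frac{12641803}{4}$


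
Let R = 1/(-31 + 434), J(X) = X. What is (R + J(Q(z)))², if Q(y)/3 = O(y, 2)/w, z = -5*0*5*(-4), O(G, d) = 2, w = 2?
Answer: 1464100/162409 ≈ 9.0149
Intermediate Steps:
z = 0 (z = -0*(-4) = -5*0 = 0)
Q(y) = 3 (Q(y) = 3*(2/2) = 3*(2*(½)) = 3*1 = 3)
R = 1/403 ≈ 0.0024814
(R + J(Q(z)))² = (1/403 + 3)² = (1210/403)² = 1464100/162409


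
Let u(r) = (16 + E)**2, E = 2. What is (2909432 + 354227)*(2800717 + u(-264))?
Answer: 9141642669019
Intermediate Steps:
u(r) = 324 (u(r) = (16 + 2)**2 = 18**2 = 324)
(2909432 + 354227)*(2800717 + u(-264)) = (2909432 + 354227)*(2800717 + 324) = 3263659*2801041 = 9141642669019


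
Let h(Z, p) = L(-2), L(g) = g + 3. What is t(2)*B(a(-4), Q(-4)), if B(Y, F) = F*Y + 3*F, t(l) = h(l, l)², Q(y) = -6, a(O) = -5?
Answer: 12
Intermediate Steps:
L(g) = 3 + g
h(Z, p) = 1 (h(Z, p) = 3 - 2 = 1)
t(l) = 1 (t(l) = 1² = 1)
B(Y, F) = 3*F + F*Y
t(2)*B(a(-4), Q(-4)) = 1*(-6*(3 - 5)) = 1*(-6*(-2)) = 1*12 = 12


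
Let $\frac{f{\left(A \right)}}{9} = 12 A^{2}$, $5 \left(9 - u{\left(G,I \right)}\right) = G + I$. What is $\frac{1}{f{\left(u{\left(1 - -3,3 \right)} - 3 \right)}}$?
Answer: $\frac{25}{57132} \approx 0.00043758$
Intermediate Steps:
$u{\left(G,I \right)} = 9 - \frac{G}{5} - \frac{I}{5}$ ($u{\left(G,I \right)} = 9 - \frac{G + I}{5} = 9 - \left(\frac{G}{5} + \frac{I}{5}\right) = 9 - \frac{G}{5} - \frac{I}{5}$)
$f{\left(A \right)} = 108 A^{2}$ ($f{\left(A \right)} = 9 \cdot 12 A^{2} = 108 A^{2}$)
$\frac{1}{f{\left(u{\left(1 - -3,3 \right)} - 3 \right)}} = \frac{1}{108 \left(\left(9 - \frac{1 - -3}{5} - \frac{3}{5}\right) - 3\right)^{2}} = \frac{1}{108 \left(\left(9 - \frac{1 + 3}{5} - \frac{3}{5}\right) - 3\right)^{2}} = \frac{1}{108 \left(\left(9 - \frac{4}{5} - \frac{3}{5}\right) - 3\right)^{2}} = \frac{1}{108 \left(\frac{38}{5} - 3\right)^{2}} = \frac{1}{108 \left(\frac{23}{5}\right)^{2}} = \frac{1}{108 \cdot \frac{529}{25}} = \frac{1}{\frac{57132}{25}} = \frac{25}{57132}$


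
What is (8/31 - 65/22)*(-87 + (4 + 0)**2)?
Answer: 130569/682 ≈ 191.45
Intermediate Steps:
(8/31 - 65/22)*(-87 + (4 + 0)**2) = (8*(1/31) - 65*1/22)*(-87 + 4**2) = (8/31 - 65/22)*(-87 + 16) = -1839/682*(-71) = 130569/682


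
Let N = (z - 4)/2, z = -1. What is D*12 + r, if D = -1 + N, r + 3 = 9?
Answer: -36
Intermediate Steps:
r = 6 (r = -3 + 9 = 6)
N = -5/2 (N = (-1 - 4)/2 = -5*½ = -5/2 ≈ -2.5000)
D = -7/2 (D = -1 - 5/2 = -7/2 ≈ -3.5000)
D*12 + r = -7/2*12 + 6 = -42 + 6 = -36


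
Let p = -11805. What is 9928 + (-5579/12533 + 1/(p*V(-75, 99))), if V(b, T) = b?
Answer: 110160168104408/11096404875 ≈ 9927.6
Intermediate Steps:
9928 + (-5579/12533 + 1/(p*V(-75, 99))) = 9928 + (-5579/12533 + 1/(-11805*(-75))) = 9928 + (-5579*1/12533 - 1/11805*(-1/75)) = 9928 + (-5579/12533 + 1/885375) = 9928 - 4939494592/11096404875 = 110160168104408/11096404875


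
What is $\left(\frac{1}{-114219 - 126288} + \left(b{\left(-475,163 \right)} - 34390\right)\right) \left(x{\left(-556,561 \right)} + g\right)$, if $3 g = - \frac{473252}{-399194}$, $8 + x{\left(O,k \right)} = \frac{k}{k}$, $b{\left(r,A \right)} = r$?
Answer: $\frac{33163022489366516}{144013427037} \approx 2.3028 \cdot 10^{5}$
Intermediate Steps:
$x{\left(O,k \right)} = -7$ ($x{\left(O,k \right)} = -8 + \frac{k}{k} = -8 + 1 = -7$)
$g = \frac{236626}{598791}$ ($g = \frac{\left(-473252\right) \frac{1}{-399194}}{3} = \frac{\left(-473252\right) \left(- \frac{1}{399194}\right)}{3} = \frac{1}{3} \cdot \frac{236626}{199597} = \frac{236626}{598791} \approx 0.39517$)
$\left(\frac{1}{-114219 - 126288} + \left(b{\left(-475,163 \right)} - 34390\right)\right) \left(x{\left(-556,561 \right)} + g\right) = \left(\frac{1}{-114219 - 126288} - 34865\right) \left(-7 + \frac{236626}{598791}\right) = \left(\frac{1}{-240507} - 34865\right) \left(- \frac{3954911}{598791}\right) = \left(- \frac{1}{240507} - 34865\right) \left(- \frac{3954911}{598791}\right) = \left(- \frac{8385276556}{240507}\right) \left(- \frac{3954911}{598791}\right) = \frac{33163022489366516}{144013427037}$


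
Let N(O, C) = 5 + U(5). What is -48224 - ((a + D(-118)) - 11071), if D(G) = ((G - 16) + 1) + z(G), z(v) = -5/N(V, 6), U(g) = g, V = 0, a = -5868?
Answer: -62303/2 ≈ -31152.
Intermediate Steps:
N(O, C) = 10 (N(O, C) = 5 + 5 = 10)
z(v) = -½ (z(v) = -5/10 = -5*⅒ = -½)
D(G) = -31/2 + G (D(G) = ((G - 16) + 1) - ½ = ((-16 + G) + 1) - ½ = (-15 + G) - ½ = -31/2 + G)
-48224 - ((a + D(-118)) - 11071) = -48224 - ((-5868 + (-31/2 - 118)) - 11071) = -48224 - ((-5868 - 267/2) - 11071) = -48224 - (-12003/2 - 11071) = -48224 - 1*(-34145/2) = -48224 + 34145/2 = -62303/2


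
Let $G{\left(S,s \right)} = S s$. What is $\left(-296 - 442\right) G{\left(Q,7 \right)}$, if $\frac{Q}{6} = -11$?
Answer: $340956$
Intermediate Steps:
$Q = -66$ ($Q = 6 \left(-11\right) = -66$)
$\left(-296 - 442\right) G{\left(Q,7 \right)} = \left(-296 - 442\right) \left(\left(-66\right) 7\right) = \left(-738\right) \left(-462\right) = 340956$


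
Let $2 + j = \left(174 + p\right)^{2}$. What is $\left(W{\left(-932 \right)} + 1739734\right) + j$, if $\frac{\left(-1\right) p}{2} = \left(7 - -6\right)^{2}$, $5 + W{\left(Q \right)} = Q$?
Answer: $1765691$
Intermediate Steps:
$W{\left(Q \right)} = -5 + Q$
$p = -338$ ($p = - 2 \left(7 - -6\right)^{2} = - 2 \left(7 + 6\right)^{2} = - 2 \cdot 13^{2} = \left(-2\right) 169 = -338$)
$j = 26894$ ($j = -2 + \left(174 - 338\right)^{2} = -2 + \left(-164\right)^{2} = -2 + 26896 = 26894$)
$\left(W{\left(-932 \right)} + 1739734\right) + j = \left(\left(-5 - 932\right) + 1739734\right) + 26894 = \left(-937 + 1739734\right) + 26894 = 1738797 + 26894 = 1765691$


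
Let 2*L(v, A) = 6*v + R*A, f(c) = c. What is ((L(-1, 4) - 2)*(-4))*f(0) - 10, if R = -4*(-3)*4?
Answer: -10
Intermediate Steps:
R = 48 (R = 12*4 = 48)
L(v, A) = 3*v + 24*A (L(v, A) = (6*v + 48*A)/2 = 3*v + 24*A)
((L(-1, 4) - 2)*(-4))*f(0) - 10 = (((3*(-1) + 24*4) - 2)*(-4))*0 - 10 = (((-3 + 96) - 2)*(-4))*0 - 10 = ((93 - 2)*(-4))*0 - 10 = (91*(-4))*0 - 10 = -364*0 - 10 = 0 - 10 = -10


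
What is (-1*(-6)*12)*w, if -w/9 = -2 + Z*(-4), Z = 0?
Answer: 1296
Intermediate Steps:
w = 18 (w = -9*(-2 + 0*(-4)) = -9*(-2 + 0) = -9*(-2) = 18)
(-1*(-6)*12)*w = (-1*(-6)*12)*18 = (6*12)*18 = 72*18 = 1296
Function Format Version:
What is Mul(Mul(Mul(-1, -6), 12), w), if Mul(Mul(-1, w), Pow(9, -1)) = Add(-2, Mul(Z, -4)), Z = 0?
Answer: 1296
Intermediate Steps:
w = 18 (w = Mul(-9, Add(-2, Mul(0, -4))) = Mul(-9, Add(-2, 0)) = Mul(-9, -2) = 18)
Mul(Mul(Mul(-1, -6), 12), w) = Mul(Mul(Mul(-1, -6), 12), 18) = Mul(Mul(6, 12), 18) = Mul(72, 18) = 1296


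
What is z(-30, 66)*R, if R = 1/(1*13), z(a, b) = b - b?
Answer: 0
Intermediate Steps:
z(a, b) = 0
R = 1/13 (R = 1*(1/13) = 1/13 ≈ 0.076923)
z(-30, 66)*R = 0*(1/13) = 0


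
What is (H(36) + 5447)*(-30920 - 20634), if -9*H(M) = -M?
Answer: -281020854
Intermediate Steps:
H(M) = M/9 (H(M) = -(-1)*M/9 = M/9)
(H(36) + 5447)*(-30920 - 20634) = ((1/9)*36 + 5447)*(-30920 - 20634) = (4 + 5447)*(-51554) = 5451*(-51554) = -281020854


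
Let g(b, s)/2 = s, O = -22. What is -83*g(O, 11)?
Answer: -1826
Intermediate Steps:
g(b, s) = 2*s
-83*g(O, 11) = -166*11 = -83*22 = -1826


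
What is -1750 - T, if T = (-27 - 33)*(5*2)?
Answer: -1150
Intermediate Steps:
T = -600 (T = -60*10 = -600)
-1750 - T = -1750 - 1*(-600) = -1750 + 600 = -1150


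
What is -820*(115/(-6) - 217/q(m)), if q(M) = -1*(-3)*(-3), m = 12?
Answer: -36490/9 ≈ -4054.4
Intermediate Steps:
q(M) = -9 (q(M) = 3*(-3) = -9)
-820*(115/(-6) - 217/q(m)) = -820*(115/(-6) - 217/(-9)) = -820*(115*(-⅙) - 217*(-⅑)) = -820*(-115/6 + 217/9) = -820*89/18 = -36490/9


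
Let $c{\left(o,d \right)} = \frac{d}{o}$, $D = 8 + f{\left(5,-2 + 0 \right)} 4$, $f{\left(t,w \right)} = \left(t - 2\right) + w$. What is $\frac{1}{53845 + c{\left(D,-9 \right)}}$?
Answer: $\frac{4}{215377} \approx 1.8572 \cdot 10^{-5}$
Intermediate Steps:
$f{\left(t,w \right)} = -2 + t + w$ ($f{\left(t,w \right)} = \left(-2 + t\right) + w = -2 + t + w$)
$D = 12$ ($D = 8 + \left(-2 + 5 + \left(-2 + 0\right)\right) 4 = 8 + \left(-2 + 5 - 2\right) 4 = 8 + 1 \cdot 4 = 8 + 4 = 12$)
$\frac{1}{53845 + c{\left(D,-9 \right)}} = \frac{1}{53845 - \frac{9}{12}} = \frac{1}{53845 - \frac{3}{4}} = \frac{1}{\frac{215377}{4}} = \frac{4}{215377}$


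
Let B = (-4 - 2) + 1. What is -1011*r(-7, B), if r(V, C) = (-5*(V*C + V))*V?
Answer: -990780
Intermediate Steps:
B = -5 (B = -6 + 1 = -5)
r(V, C) = V*(-5*V - 5*C*V) (r(V, C) = (-5*(C*V + V))*V = (-5*(V + C*V))*V = (-5*V - 5*C*V)*V = V*(-5*V - 5*C*V))
-1011*r(-7, B) = -5055*(-7)**2*(-1 - 1*(-5)) = -5055*49*(-1 + 5) = -5055*49*4 = -1011*980 = -990780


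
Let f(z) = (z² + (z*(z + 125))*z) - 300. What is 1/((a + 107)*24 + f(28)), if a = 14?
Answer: 1/123340 ≈ 8.1077e-6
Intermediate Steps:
f(z) = -300 + z² + z²*(125 + z) (f(z) = (z² + (z*(125 + z))*z) - 300 = (z² + z²*(125 + z)) - 300 = -300 + z² + z²*(125 + z))
1/((a + 107)*24 + f(28)) = 1/((14 + 107)*24 + (-300 + 28³ + 126*28²)) = 1/(121*24 + (-300 + 21952 + 126*784)) = 1/(2904 + (-300 + 21952 + 98784)) = 1/(2904 + 120436) = 1/123340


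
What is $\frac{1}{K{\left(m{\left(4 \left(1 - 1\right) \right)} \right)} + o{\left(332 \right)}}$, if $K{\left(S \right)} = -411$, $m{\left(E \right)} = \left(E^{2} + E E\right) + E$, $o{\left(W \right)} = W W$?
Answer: $\frac{1}{109813} \approx 9.1064 \cdot 10^{-6}$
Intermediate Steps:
$o{\left(W \right)} = W^{2}$
$m{\left(E \right)} = E + 2 E^{2}$ ($m{\left(E \right)} = \left(E^{2} + E^{2}\right) + E = 2 E^{2} + E = E + 2 E^{2}$)
$\frac{1}{K{\left(m{\left(4 \left(1 - 1\right) \right)} \right)} + o{\left(332 \right)}} = \frac{1}{-411 + 332^{2}} = \frac{1}{-411 + 110224} = \frac{1}{109813}$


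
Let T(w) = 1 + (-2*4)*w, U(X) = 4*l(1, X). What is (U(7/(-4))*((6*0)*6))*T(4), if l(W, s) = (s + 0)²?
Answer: 0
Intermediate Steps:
l(W, s) = s²
U(X) = 4*X²
T(w) = 1 - 8*w
(U(7/(-4))*((6*0)*6))*T(4) = ((4*(7/(-4))²)*((6*0)*6))*(1 - 8*4) = ((4*(7*(-¼))²)*(0*6))*(1 - 32) = ((4*(-7/4)²)*0)*(-31) = ((4*(49/16))*0)*(-31) = ((49/4)*0)*(-31) = 0*(-31) = 0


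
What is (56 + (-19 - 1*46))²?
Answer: 81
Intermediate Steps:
(56 + (-19 - 1*46))² = (56 + (-19 - 46))² = (56 - 65)² = (-9)² = 81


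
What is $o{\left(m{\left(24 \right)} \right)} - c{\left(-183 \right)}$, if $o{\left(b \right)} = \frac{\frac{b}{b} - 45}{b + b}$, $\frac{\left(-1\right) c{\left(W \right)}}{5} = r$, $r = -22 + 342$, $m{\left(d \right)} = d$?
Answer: $\frac{19189}{12} \approx 1599.1$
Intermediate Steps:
$r = 320$
$c{\left(W \right)} = -1600$ ($c{\left(W \right)} = \left(-5\right) 320 = -1600$)
$o{\left(b \right)} = - \frac{22}{b}$ ($o{\left(b \right)} = \frac{1 - 45}{2 b} = - 44 \frac{1}{2 b} = - \frac{22}{b}$)
$o{\left(m{\left(24 \right)} \right)} - c{\left(-183 \right)} = - \frac{22}{24} - -1600 = \left(-22\right) \frac{1}{24} + 1600 = - \frac{11}{12} + 1600 = \frac{19189}{12}$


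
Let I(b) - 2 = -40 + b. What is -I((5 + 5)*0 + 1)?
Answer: 37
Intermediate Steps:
I(b) = -38 + b (I(b) = 2 + (-40 + b) = -38 + b)
-I((5 + 5)*0 + 1) = -(-38 + ((5 + 5)*0 + 1)) = -(-38 + (10*0 + 1)) = -(-38 + (0 + 1)) = -(-38 + 1) = -1*(-37) = 37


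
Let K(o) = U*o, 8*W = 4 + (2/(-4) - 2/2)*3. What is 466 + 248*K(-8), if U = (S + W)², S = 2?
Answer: -27927/4 ≈ -6981.8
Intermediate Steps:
W = -1/16 (W = (4 + (2/(-4) - 2/2)*3)/8 = (4 + (2*(-¼) - 2*½)*3)/8 = (4 + (-½ - 1)*3)/8 = (4 - 3/2*3)/8 = (4 - 9/2)/8 = (⅛)*(-½) = -1/16 ≈ -0.062500)
U = 961/256 (U = (2 - 1/16)² = (31/16)² = 961/256 ≈ 3.7539)
K(o) = 961*o/256
466 + 248*K(-8) = 466 + 248*((961/256)*(-8)) = 466 + 248*(-961/32) = 466 - 29791/4 = -27927/4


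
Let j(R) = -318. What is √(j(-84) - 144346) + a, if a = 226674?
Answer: 226674 + 26*I*√214 ≈ 2.2667e+5 + 380.35*I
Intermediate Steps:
√(j(-84) - 144346) + a = √(-318 - 144346) + 226674 = √(-144664) + 226674 = 26*I*√214 + 226674 = 226674 + 26*I*√214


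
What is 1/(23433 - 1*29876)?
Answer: -1/6443 ≈ -0.00015521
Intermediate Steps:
1/(23433 - 1*29876) = 1/(23433 - 29876) = 1/(-6443) = -1/6443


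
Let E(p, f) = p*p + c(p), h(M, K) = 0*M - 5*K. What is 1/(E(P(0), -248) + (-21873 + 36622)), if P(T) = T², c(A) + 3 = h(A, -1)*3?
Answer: 1/14761 ≈ 6.7746e-5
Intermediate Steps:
h(M, K) = -5*K (h(M, K) = 0 - 5*K = -5*K)
c(A) = 12 (c(A) = -3 - 5*(-1)*3 = -3 + 5*3 = -3 + 15 = 12)
E(p, f) = 12 + p² (E(p, f) = p*p + 12 = p² + 12 = 12 + p²)
1/(E(P(0), -248) + (-21873 + 36622)) = 1/((12 + (0²)²) + (-21873 + 36622)) = 1/((12 + 0²) + 14749) = 1/((12 + 0) + 14749) = 1/(12 + 14749) = 1/14761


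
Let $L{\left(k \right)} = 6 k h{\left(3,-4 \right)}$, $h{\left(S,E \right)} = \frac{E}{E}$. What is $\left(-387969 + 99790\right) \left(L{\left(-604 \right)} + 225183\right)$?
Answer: $-63848651061$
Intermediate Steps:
$h{\left(S,E \right)} = 1$
$L{\left(k \right)} = 6 k$ ($L{\left(k \right)} = 6 k 1 = 6 k$)
$\left(-387969 + 99790\right) \left(L{\left(-604 \right)} + 225183\right) = \left(-387969 + 99790\right) \left(6 \left(-604\right) + 225183\right) = - 288179 \left(-3624 + 225183\right) = \left(-288179\right) 221559 = -63848651061$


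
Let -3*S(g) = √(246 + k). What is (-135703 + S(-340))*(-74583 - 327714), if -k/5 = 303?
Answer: 54592909791 + 402297*I*√141 ≈ 5.4593e+10 + 4.777e+6*I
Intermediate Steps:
k = -1515 (k = -5*303 = -1515)
S(g) = -I*√141 (S(g) = -√(246 - 1515)/3 = -I*√141)
(-135703 + S(-340))*(-74583 - 327714) = (-135703 - I*√141)*(-74583 - 327714) = (-135703 - I*√141)*(-402297) = 54592909791 + 402297*I*√141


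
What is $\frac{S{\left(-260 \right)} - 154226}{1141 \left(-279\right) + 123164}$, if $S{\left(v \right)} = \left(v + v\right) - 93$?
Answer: $\frac{154839}{195175} \approx 0.79333$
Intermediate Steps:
$S{\left(v \right)} = -93 + 2 v$ ($S{\left(v \right)} = 2 v - 93 = -93 + 2 v$)
$\frac{S{\left(-260 \right)} - 154226}{1141 \left(-279\right) + 123164} = \frac{\left(-93 + 2 \left(-260\right)\right) - 154226}{1141 \left(-279\right) + 123164} = \frac{\left(-93 - 520\right) - 154226}{-318339 + 123164} = \frac{-613 - 154226}{-195175} = \left(-154839\right) \left(- \frac{1}{195175}\right) = \frac{154839}{195175}$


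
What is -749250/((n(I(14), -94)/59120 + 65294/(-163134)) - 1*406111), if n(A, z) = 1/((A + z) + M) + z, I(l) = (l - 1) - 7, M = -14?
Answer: 122844179373480000/66584480337642041 ≈ 1.8449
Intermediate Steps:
I(l) = -8 + l (I(l) = (-1 + l) - 7 = -8 + l)
n(A, z) = z + 1/(-14 + A + z) (n(A, z) = 1/((A + z) - 14) + z = 1/(-14 + A + z) + z = z + 1/(-14 + A + z))
-749250/((n(I(14), -94)/59120 + 65294/(-163134)) - 1*406111) = -749250/((((1 + (-94)² - 14*(-94) + (-8 + 14)*(-94))/(-14 + (-8 + 14) - 94))/59120 + 65294/(-163134)) - 1*406111) = -749250/((((1 + 8836 + 1316 + 6*(-94))/(-14 + 6 - 94))*(1/59120) + 65294*(-1/163134)) - 406111) = -749250/((((1 + 8836 + 1316 - 564)/(-102))*(1/59120) - 32647/81567) - 406111) = -749250/((-1/102*9589*(1/59120) - 32647/81567) - 406111) = -749250/((-9589/102*1/59120 - 32647/81567) - 406111) = -749250/((-9589/6030240 - 32647/81567) - 406111) = -749250/(-65883797081/163956195360 - 406111) = -749250/(-66584480337642041/163956195360) = -749250*(-163956195360/66584480337642041) = 122844179373480000/66584480337642041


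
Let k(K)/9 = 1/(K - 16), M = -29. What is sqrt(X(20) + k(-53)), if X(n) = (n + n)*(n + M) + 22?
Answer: I*sqrt(178871)/23 ≈ 18.388*I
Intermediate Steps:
k(K) = 9/(-16 + K) (k(K) = 9/(K - 16) = 9/(-16 + K))
X(n) = 22 + 2*n*(-29 + n) (X(n) = (n + n)*(n - 29) + 22 = (2*n)*(-29 + n) + 22 = 2*n*(-29 + n) + 22 = 22 + 2*n*(-29 + n))
sqrt(X(20) + k(-53)) = sqrt((22 - 58*20 + 2*20**2) + 9/(-16 - 53)) = sqrt((22 - 1160 + 2*400) + 9/(-69)) = sqrt((22 - 1160 + 800) + 9*(-1/69)) = sqrt(-338 - 3/23) = sqrt(-7777/23) = I*sqrt(178871)/23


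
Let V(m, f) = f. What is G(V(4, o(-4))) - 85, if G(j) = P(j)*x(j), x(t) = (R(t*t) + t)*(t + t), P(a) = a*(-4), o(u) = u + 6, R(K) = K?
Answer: -277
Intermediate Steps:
o(u) = 6 + u
P(a) = -4*a
x(t) = 2*t*(t + t²) (x(t) = (t*t + t)*(t + t) = (t² + t)*(2*t) = (t + t²)*(2*t) = 2*t*(t + t²))
G(j) = -8*j³*(1 + j) (G(j) = (-4*j)*(2*j²*(1 + j)) = -8*j³*(1 + j))
G(V(4, o(-4))) - 85 = 8*(6 - 4)³*(-1 - (6 - 4)) - 85 = 8*2³*(-1 - 1*2) - 85 = 8*8*(-1 - 2) - 85 = 8*8*(-3) - 85 = -192 - 85 = -277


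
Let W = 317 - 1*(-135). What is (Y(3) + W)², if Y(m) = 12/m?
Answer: 207936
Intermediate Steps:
W = 452 (W = 317 + 135 = 452)
(Y(3) + W)² = (12/3 + 452)² = (12*(⅓) + 452)² = (4 + 452)² = 456² = 207936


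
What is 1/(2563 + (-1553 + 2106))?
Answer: 1/3116 ≈ 0.00032092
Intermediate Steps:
1/(2563 + (-1553 + 2106)) = 1/(2563 + 553) = 1/3116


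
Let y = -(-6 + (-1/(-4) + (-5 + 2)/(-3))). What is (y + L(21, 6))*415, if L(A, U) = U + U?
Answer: 27805/4 ≈ 6951.3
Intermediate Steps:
L(A, U) = 2*U
y = 19/4 (y = -(-6 + (-1*(-1/4) - 3*(-1/3))) = -(-6 + (1/4 + 1)) = -(-6 + 5/4) = -1*(-19/4) = 19/4 ≈ 4.7500)
(y + L(21, 6))*415 = (19/4 + 2*6)*415 = (19/4 + 12)*415 = (67/4)*415 = 27805/4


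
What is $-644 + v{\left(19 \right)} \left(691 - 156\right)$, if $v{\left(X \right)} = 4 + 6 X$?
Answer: $62486$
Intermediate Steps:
$-644 + v{\left(19 \right)} \left(691 - 156\right) = -644 + \left(4 + 6 \cdot 19\right) \left(691 - 156\right) = -644 + \left(4 + 114\right) 535 = -644 + 118 \cdot 535 = -644 + 63130 = 62486$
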